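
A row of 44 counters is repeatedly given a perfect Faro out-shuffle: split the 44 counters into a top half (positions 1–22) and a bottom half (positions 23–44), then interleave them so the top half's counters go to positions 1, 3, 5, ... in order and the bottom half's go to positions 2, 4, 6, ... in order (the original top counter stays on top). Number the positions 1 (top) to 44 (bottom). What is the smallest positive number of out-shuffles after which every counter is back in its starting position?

The out-shuffle permutes the 44 positions with cycle lengths [1, 1, 14, 14, 14].
Every counter is home exactly when every cycle has completed a whole number of laps, i.e. after lcm(1, 14) = 14 out-shuffles.

14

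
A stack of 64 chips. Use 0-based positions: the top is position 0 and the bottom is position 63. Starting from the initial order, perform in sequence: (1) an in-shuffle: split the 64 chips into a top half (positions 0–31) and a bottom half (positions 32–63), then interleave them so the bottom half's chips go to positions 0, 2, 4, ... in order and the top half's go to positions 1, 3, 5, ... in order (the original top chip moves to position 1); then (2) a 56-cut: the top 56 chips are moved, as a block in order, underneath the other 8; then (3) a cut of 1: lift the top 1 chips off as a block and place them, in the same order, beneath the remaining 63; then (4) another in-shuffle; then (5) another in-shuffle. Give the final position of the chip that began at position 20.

0

Track the chip from position 20 forward through each operation:
  after op 1 (in-shuffle): 20 → 41
  after op 2 (cut 56): 41 → 49
  after op 3 (cut 1): 49 → 48
  after op 4 (in-shuffle): 48 → 32
  after op 5 (in-shuffle): 32 → 0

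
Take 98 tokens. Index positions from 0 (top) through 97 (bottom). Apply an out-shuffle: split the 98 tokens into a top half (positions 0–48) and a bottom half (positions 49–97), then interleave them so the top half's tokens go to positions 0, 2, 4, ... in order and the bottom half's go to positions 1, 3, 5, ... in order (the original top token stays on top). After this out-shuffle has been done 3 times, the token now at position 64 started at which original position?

8

Work backwards from position 64, undoing one out-shuffle at a time:
64 ← 32 ← 16 ← 8
So the token now at position 64 started at position 8.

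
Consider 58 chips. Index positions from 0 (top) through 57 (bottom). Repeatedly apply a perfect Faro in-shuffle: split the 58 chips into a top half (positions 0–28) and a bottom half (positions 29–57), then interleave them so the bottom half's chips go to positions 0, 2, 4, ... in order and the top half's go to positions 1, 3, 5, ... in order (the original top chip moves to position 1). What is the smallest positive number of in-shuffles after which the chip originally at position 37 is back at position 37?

Follow position 37 under repeated in-shuffles:
37 → 16 → 33 → 8 → 17 → 35 → 12 → 25 → ... → 37 (length 58)
It first returns after 58 in-shuffles.

58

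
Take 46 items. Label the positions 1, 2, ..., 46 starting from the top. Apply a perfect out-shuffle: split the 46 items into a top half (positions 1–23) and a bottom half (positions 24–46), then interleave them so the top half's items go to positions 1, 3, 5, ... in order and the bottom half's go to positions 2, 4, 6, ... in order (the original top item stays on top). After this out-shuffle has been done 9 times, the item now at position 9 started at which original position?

Work backwards from position 9, undoing one out-shuffle at a time:
9 ← 5 ← 3 ← 2 ← 24 ← 35 ← 18 ← 32 ← 39 ← 20
So the item now at position 9 started at position 20.

20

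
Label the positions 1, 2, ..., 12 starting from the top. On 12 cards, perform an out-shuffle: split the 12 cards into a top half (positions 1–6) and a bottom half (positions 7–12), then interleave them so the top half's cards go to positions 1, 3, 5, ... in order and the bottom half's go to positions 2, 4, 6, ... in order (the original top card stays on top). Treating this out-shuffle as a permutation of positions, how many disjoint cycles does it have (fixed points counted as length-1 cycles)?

3

Trace each unvisited position around until it returns:
(1) (2 3 5 9 6 11 10 8 4 7) (12)
3 cycles in total.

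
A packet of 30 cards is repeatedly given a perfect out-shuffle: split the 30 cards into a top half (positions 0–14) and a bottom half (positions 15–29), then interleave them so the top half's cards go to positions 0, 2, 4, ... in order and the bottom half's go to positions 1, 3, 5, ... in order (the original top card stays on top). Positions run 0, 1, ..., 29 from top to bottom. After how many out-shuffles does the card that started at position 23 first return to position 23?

28

Follow position 23 under repeated out-shuffles:
23 → 17 → 5 → 10 → 20 → 11 → 22 → 15 → ... → 23 (length 28)
It first returns after 28 out-shuffles.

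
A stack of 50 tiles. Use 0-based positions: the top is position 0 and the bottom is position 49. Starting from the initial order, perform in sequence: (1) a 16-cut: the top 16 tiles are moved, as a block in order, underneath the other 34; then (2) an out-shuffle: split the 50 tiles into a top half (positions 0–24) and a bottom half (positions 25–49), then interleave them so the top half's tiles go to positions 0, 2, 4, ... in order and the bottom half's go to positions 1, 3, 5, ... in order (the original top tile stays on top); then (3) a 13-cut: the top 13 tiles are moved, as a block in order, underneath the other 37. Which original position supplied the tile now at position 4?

Undo the operations in reverse order, starting from position 4:
  undo op 3 (cut 13): 4 ← 17
  undo op 2 (out-shuffle, from bottom half): 17 ← 33
  undo op 1 (cut 16): 33 ← 49
So the tile at position 4 came from original position 49.

49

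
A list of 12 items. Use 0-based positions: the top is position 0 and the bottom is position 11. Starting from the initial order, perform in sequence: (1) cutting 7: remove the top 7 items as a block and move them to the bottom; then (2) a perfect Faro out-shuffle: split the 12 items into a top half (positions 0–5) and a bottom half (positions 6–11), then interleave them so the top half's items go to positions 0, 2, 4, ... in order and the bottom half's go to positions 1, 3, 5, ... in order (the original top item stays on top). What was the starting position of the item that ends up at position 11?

6

Undo the operations in reverse order, starting from position 11:
  undo op 2 (out-shuffle, from bottom half): 11 ← 11
  undo op 1 (cut 7): 11 ← 6
So the item at position 11 came from original position 6.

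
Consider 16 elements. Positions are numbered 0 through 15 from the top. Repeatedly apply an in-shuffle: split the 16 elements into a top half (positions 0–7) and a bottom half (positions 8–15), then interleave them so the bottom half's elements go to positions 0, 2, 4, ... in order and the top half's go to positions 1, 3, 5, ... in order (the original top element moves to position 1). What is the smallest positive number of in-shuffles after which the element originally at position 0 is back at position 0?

8

Follow position 0 under repeated in-shuffles:
0 → 1 → 3 → 7 → 15 → 14 → 12 → 8 → 0
It first returns after 8 in-shuffles.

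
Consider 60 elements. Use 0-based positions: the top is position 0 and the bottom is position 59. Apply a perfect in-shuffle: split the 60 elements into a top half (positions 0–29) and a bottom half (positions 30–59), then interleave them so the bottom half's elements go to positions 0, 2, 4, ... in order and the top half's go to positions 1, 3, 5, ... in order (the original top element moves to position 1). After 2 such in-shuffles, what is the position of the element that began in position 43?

Track the element's position through each in-shuffle:
43 → 26 → 53

53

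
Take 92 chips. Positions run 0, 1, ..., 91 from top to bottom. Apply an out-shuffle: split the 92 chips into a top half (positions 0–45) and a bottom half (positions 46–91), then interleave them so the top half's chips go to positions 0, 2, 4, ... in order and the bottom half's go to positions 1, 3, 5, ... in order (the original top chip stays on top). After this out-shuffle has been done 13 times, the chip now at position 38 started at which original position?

19

Work backwards from position 38, undoing one out-shuffle at a time:
38 ← 19 ← 55 ← 73 ← 82 ← ... ← 19 (13 steps).
So the chip now at position 38 started at position 19.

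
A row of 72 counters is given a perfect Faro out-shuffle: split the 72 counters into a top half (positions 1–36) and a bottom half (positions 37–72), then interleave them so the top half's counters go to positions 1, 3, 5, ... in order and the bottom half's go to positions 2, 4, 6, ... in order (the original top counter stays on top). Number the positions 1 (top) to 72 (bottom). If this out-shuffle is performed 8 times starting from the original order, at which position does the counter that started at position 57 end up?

Track the counter's position through each out-shuffle:
57 → 42 → 12 → 23 → 45 → 18 → 35 → 69 → 66

66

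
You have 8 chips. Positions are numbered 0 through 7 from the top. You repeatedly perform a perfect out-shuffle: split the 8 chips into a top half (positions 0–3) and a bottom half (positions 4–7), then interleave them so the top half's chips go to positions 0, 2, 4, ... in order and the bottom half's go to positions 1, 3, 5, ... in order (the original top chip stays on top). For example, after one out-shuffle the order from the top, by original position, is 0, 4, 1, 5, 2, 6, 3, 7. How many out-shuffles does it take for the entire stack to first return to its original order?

3

The out-shuffle permutes the 8 positions with cycle lengths [1, 1, 3, 3].
Every chip is home exactly when every cycle has completed a whole number of laps, i.e. after lcm(1, 3) = 3 out-shuffles.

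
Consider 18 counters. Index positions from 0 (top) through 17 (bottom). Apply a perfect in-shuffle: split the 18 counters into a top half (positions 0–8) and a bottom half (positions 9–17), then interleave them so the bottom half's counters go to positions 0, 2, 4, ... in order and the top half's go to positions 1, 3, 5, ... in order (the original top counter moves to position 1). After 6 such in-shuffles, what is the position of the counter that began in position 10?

Track the counter's position through each in-shuffle:
10 → 2 → 5 → 11 → 4 → 9 → 0

0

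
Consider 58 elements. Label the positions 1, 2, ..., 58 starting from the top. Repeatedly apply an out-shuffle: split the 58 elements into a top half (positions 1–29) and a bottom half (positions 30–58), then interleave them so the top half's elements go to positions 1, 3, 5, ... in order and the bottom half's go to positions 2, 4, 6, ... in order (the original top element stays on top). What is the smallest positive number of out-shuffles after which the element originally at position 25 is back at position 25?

Follow position 25 under repeated out-shuffles:
25 → 49 → 40 → 22 → 43 → 28 → 55 → 52 → 46 → 34 → 10 → 19 → 37 → 16 → 31 → 4 → 7 → 13 → 25
It first returns after 18 out-shuffles.

18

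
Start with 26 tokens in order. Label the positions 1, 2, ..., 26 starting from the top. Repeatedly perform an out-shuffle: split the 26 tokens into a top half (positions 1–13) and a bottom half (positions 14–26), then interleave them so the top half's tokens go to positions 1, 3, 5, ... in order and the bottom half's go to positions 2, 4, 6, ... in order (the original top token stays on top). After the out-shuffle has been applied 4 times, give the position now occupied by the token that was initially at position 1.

1

Position 1 is a fixed point of every out-shuffle, so the token never moves.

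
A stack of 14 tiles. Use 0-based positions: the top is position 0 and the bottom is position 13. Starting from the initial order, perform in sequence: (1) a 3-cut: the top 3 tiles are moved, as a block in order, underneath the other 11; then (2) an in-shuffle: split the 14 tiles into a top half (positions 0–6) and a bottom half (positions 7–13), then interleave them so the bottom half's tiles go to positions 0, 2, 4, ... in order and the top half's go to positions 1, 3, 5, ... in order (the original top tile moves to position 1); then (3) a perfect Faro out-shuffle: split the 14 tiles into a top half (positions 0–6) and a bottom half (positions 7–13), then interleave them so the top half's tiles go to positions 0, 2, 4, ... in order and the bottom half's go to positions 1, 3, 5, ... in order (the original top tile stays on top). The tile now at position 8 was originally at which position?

12

Undo the operations in reverse order, starting from position 8:
  undo op 3 (out-shuffle, from top half): 8 ← 4
  undo op 2 (in-shuffle, from bottom half): 4 ← 9
  undo op 1 (cut 3): 9 ← 12
So the tile at position 8 came from original position 12.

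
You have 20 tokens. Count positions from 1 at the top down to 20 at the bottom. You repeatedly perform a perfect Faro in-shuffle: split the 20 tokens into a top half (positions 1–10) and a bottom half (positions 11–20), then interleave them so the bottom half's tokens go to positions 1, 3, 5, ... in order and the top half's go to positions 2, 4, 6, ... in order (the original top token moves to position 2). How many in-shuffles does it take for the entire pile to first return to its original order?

The in-shuffle permutes the 20 positions with cycle lengths [2, 3, 3, 6, 6].
Every token is home exactly when every cycle has completed a whole number of laps, i.e. after lcm(2, 3, 6) = 6 in-shuffles.

6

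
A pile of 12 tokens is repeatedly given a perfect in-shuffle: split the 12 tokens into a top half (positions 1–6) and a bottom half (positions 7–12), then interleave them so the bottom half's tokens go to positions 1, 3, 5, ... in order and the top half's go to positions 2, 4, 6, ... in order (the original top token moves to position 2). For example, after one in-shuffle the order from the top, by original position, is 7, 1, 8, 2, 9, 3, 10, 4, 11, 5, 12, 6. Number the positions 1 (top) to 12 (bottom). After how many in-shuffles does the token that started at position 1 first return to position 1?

Follow position 1 under repeated in-shuffles:
1 → 2 → 4 → 8 → 3 → 6 → 12 → 11 → 9 → 5 → 10 → 7 → 1
It first returns after 12 in-shuffles.

12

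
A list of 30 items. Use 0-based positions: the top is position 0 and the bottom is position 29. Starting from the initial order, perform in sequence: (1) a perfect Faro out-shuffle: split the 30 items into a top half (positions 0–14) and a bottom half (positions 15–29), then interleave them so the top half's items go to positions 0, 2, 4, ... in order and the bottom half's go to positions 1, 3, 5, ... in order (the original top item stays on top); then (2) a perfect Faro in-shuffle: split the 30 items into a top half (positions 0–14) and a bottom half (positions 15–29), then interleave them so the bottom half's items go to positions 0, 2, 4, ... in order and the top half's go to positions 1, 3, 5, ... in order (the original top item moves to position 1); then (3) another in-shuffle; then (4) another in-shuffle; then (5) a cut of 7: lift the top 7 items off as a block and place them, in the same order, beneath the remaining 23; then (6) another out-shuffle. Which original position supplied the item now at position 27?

Undo the operations in reverse order, starting from position 27:
  undo op 6 (out-shuffle, from bottom half): 27 ← 28
  undo op 5 (cut 7): 28 ← 5
  undo op 4 (in-shuffle, from top half): 5 ← 2
  undo op 3 (in-shuffle, from bottom half): 2 ← 16
  undo op 2 (in-shuffle, from bottom half): 16 ← 23
  undo op 1 (out-shuffle, from bottom half): 23 ← 26
So the item at position 27 came from original position 26.

26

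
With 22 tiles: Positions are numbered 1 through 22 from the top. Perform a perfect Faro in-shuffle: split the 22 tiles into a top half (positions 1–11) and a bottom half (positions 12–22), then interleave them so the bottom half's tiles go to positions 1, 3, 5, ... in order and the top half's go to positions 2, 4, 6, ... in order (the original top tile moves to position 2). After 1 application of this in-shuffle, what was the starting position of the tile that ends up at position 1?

Work backwards from position 1, undoing one in-shuffle at a time:
1 ← 12
So the tile now at position 1 started at position 12.

12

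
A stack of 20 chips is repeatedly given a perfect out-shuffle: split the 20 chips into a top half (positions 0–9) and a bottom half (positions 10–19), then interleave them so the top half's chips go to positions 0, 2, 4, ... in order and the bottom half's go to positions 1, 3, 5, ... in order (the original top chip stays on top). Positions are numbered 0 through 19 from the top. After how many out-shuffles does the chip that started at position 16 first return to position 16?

Follow position 16 under repeated out-shuffles:
16 → 13 → 7 → 14 → 9 → 18 → 17 → 15 → 11 → 3 → 6 → 12 → 5 → 10 → 1 → 2 → 4 → 8 → 16
It first returns after 18 out-shuffles.

18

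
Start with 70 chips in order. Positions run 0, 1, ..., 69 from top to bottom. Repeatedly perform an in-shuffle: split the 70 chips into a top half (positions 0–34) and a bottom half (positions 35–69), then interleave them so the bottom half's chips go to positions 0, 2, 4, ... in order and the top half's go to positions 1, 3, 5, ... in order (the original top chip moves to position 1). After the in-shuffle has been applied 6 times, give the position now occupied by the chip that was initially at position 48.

11

Track the chip's position through each in-shuffle:
48 → 26 → 53 → 36 → 2 → 5 → 11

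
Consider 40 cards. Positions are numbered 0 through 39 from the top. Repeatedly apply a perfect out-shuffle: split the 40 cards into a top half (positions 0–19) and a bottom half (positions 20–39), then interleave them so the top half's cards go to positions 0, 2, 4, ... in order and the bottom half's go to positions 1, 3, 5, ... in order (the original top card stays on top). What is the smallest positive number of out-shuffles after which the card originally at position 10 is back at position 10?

12

Follow position 10 under repeated out-shuffles:
10 → 20 → 1 → 2 → 4 → 8 → 16 → 32 → 25 → 11 → 22 → 5 → 10
It first returns after 12 out-shuffles.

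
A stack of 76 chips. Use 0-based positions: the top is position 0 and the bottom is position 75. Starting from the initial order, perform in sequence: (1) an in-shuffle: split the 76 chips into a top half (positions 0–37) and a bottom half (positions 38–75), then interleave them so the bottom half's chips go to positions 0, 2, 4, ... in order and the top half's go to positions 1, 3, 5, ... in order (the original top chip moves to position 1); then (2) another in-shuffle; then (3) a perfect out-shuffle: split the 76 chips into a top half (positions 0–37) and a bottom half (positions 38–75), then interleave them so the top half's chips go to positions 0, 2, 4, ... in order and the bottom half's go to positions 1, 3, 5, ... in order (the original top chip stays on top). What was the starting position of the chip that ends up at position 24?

60

Undo the operations in reverse order, starting from position 24:
  undo op 3 (out-shuffle, from top half): 24 ← 12
  undo op 2 (in-shuffle, from bottom half): 12 ← 44
  undo op 1 (in-shuffle, from bottom half): 44 ← 60
So the chip at position 24 came from original position 60.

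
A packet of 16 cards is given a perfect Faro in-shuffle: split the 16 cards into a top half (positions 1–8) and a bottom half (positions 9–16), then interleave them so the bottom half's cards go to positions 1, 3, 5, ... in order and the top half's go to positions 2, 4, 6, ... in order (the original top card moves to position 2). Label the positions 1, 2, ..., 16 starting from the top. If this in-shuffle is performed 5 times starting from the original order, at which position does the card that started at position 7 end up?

Track the card's position through each in-shuffle:
7 → 14 → 11 → 5 → 10 → 3

3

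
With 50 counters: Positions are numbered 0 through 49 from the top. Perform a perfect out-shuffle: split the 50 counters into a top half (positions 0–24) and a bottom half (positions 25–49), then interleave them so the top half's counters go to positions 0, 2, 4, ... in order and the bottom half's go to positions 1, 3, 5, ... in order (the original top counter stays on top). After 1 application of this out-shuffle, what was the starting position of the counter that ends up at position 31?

40

Work backwards from position 31, undoing one out-shuffle at a time:
31 ← 40
So the counter now at position 31 started at position 40.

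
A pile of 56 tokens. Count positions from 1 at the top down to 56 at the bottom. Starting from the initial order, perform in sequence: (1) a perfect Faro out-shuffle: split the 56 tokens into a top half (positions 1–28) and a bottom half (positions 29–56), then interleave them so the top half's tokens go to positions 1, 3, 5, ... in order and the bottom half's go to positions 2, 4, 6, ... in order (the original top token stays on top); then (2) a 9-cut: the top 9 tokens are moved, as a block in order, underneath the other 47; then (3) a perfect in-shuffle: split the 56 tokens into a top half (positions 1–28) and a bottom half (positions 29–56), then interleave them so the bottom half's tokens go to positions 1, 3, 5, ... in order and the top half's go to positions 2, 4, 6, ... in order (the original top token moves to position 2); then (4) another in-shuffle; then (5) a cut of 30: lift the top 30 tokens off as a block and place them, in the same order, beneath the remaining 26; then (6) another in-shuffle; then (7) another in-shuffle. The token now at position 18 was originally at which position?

Undo the operations in reverse order, starting from position 18:
  undo op 7 (in-shuffle, from top half): 18 ← 9
  undo op 6 (in-shuffle, from bottom half): 9 ← 33
  undo op 5 (cut 30): 33 ← 7
  undo op 4 (in-shuffle, from bottom half): 7 ← 32
  undo op 3 (in-shuffle, from top half): 32 ← 16
  undo op 2 (cut 9): 16 ← 25
  undo op 1 (out-shuffle, from top half): 25 ← 13
So the token at position 18 came from original position 13.

13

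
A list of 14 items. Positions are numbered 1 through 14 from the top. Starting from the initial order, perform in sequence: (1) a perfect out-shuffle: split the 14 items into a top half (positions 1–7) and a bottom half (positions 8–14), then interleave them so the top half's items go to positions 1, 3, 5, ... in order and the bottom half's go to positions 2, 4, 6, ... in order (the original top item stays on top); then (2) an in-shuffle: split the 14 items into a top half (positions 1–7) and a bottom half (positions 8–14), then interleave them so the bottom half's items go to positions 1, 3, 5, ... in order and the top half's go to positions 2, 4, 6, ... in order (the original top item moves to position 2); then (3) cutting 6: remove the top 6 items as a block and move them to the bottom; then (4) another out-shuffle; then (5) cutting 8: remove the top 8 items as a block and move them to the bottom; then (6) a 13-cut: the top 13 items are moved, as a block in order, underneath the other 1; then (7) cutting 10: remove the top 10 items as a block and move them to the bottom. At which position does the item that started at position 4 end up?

Track the item from position 4 forward through each operation:
  after op 1 (out-shuffle): 4 → 7
  after op 2 (in-shuffle): 7 → 14
  after op 3 (cut 6): 14 → 8
  after op 4 (out-shuffle): 8 → 2
  after op 5 (cut 8): 2 → 8
  after op 6 (cut 13): 8 → 9
  after op 7 (cut 10): 9 → 13

13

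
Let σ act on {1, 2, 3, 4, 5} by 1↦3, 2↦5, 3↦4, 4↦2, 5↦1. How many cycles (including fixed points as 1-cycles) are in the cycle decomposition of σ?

1

Cycle decomposition: (1 3 4 2 5).
1 cycle.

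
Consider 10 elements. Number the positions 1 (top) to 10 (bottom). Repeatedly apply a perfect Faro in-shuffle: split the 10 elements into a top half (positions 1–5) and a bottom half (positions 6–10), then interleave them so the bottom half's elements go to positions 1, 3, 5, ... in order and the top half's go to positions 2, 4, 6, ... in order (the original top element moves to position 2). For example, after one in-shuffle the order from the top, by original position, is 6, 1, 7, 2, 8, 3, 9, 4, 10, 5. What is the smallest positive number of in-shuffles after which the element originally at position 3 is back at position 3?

Follow position 3 under repeated in-shuffles:
3 → 6 → 1 → 2 → 4 → 8 → 5 → 10 → 9 → 7 → 3
It first returns after 10 in-shuffles.

10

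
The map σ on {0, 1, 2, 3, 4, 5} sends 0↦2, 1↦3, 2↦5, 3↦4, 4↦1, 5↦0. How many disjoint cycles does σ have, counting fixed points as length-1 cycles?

Cycle decomposition: (0 2 5) (1 3 4).
2 cycles.

2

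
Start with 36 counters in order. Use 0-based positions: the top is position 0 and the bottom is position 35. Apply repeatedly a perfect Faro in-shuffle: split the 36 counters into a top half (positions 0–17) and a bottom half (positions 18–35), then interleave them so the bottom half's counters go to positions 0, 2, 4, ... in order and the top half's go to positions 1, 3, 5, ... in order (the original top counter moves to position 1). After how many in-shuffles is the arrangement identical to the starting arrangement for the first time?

36

The in-shuffle permutes the 36 positions with cycle lengths [36].
Every counter is home exactly when every cycle has completed a whole number of laps, i.e. after lcm(36) = 36 in-shuffles.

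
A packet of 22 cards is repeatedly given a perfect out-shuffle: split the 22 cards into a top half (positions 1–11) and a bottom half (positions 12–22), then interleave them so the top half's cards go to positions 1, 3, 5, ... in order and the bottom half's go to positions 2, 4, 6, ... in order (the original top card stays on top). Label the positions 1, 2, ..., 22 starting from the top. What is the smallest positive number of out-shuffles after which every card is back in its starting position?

The out-shuffle permutes the 22 positions with cycle lengths [1, 1, 2, 3, 3, 6, 6].
Every card is home exactly when every cycle has completed a whole number of laps, i.e. after lcm(1, 2, 3, 6) = 6 out-shuffles.

6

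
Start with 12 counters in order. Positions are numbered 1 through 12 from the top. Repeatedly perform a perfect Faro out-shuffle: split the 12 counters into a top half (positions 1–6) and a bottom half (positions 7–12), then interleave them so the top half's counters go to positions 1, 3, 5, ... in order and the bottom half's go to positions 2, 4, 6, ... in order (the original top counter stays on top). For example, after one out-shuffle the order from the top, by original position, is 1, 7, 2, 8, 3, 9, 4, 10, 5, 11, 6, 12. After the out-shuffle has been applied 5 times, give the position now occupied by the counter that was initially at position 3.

10

Track the counter's position through each out-shuffle:
3 → 5 → 9 → 6 → 11 → 10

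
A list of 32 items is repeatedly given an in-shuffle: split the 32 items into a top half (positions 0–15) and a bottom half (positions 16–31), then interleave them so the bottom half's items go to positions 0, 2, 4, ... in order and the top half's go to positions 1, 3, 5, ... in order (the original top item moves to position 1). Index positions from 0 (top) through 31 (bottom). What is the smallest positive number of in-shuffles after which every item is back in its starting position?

10

The in-shuffle permutes the 32 positions with cycle lengths [2, 10, 10, 10].
Every item is home exactly when every cycle has completed a whole number of laps, i.e. after lcm(2, 10) = 10 in-shuffles.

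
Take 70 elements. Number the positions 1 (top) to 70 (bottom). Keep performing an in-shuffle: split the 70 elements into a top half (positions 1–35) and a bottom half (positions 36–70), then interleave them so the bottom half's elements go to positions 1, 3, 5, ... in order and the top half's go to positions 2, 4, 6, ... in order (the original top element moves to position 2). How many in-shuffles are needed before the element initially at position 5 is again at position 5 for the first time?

35

Follow position 5 under repeated in-shuffles:
5 → 10 → 20 → 40 → 9 → 18 → 36 → 1 → ... → 5 (length 35)
It first returns after 35 in-shuffles.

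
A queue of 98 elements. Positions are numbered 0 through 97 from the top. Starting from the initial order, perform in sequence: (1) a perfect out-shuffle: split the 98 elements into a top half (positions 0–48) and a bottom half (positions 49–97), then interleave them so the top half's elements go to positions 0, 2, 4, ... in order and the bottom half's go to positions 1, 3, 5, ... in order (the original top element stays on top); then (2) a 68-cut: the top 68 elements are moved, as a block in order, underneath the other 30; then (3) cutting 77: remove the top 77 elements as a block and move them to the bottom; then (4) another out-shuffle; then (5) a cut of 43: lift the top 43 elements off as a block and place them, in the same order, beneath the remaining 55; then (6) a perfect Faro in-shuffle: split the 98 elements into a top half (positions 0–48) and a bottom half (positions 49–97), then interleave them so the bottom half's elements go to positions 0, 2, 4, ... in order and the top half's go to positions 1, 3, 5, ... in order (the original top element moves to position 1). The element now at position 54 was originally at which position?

Undo the operations in reverse order, starting from position 54:
  undo op 6 (in-shuffle, from bottom half): 54 ← 76
  undo op 5 (cut 43): 76 ← 21
  undo op 4 (out-shuffle, from bottom half): 21 ← 59
  undo op 3 (cut 77): 59 ← 38
  undo op 2 (cut 68): 38 ← 8
  undo op 1 (out-shuffle, from top half): 8 ← 4
So the element at position 54 came from original position 4.

4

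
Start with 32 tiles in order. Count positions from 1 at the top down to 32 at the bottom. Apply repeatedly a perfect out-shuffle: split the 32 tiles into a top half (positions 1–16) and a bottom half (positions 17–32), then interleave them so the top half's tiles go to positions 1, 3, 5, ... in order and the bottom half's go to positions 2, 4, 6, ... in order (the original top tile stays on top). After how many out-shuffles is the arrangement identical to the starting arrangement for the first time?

5

The out-shuffle permutes the 32 positions with cycle lengths [1, 1, 5, 5, 5, 5, 5, 5].
Every tile is home exactly when every cycle has completed a whole number of laps, i.e. after lcm(1, 5) = 5 out-shuffles.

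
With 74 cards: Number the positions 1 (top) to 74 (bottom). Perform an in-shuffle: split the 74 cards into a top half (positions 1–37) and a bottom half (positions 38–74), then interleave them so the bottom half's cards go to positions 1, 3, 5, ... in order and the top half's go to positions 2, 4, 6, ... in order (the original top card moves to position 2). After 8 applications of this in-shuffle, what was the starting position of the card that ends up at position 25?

25

Work backwards from position 25, undoing one in-shuffle at a time:
25 ← 50 ← 25 ← 50 ← 25 ← 50 ← 25 ← 50 ← 25
So the card now at position 25 started at position 25.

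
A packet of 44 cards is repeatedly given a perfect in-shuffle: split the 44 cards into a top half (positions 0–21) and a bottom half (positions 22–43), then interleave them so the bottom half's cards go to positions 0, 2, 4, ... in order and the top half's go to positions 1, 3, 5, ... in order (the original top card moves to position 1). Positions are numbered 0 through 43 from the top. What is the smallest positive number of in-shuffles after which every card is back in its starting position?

12

The in-shuffle permutes the 44 positions with cycle lengths [2, 4, 4, 4, 6, 12, 12].
Every card is home exactly when every cycle has completed a whole number of laps, i.e. after lcm(2, 4, 6, 12) = 12 in-shuffles.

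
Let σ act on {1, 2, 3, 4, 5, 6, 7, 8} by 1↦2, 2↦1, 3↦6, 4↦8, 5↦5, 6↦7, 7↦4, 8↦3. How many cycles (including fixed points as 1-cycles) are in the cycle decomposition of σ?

Cycle decomposition: (1 2) (3 6 7 4 8) (5).
3 cycles.

3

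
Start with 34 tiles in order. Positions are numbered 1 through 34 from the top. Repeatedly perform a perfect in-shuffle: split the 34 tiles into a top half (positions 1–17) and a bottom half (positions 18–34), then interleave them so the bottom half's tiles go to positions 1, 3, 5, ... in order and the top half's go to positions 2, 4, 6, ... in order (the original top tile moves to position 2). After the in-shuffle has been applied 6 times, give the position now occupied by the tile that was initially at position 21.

14

Track the tile's position through each in-shuffle:
21 → 7 → 14 → 28 → 21 → 7 → 14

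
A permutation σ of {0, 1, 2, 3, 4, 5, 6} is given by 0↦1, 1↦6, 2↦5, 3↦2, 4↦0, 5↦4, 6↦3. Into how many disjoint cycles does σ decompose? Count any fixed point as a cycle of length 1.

1

Cycle decomposition: (0 1 6 3 2 5 4).
1 cycle.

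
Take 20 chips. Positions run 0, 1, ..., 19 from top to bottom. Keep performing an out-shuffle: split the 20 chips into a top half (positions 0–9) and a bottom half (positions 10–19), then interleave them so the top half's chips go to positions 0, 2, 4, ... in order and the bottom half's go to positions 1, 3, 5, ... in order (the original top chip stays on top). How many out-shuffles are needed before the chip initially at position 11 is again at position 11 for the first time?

18

Follow position 11 under repeated out-shuffles:
11 → 3 → 6 → 12 → 5 → 10 → 1 → 2 → 4 → 8 → 16 → 13 → 7 → 14 → 9 → 18 → 17 → 15 → 11
It first returns after 18 out-shuffles.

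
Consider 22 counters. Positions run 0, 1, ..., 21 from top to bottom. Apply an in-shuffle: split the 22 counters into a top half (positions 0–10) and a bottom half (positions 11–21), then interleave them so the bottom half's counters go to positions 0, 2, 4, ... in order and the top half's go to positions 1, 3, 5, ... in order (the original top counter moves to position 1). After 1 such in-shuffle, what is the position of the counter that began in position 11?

Track the counter's position through each in-shuffle:
11 → 0

0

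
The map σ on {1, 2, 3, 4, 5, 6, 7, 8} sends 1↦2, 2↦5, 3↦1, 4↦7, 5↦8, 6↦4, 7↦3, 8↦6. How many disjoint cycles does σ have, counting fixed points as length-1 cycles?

1

Cycle decomposition: (1 2 5 8 6 4 7 3).
1 cycle.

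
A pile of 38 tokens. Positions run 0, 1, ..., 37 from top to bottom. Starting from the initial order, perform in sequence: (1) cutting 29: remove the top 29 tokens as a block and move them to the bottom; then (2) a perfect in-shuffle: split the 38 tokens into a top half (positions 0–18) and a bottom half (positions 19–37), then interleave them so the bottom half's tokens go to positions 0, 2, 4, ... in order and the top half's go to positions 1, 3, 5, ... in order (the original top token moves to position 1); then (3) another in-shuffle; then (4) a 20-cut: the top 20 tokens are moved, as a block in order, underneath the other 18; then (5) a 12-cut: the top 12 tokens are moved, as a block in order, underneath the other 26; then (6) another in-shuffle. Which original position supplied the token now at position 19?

29

Undo the operations in reverse order, starting from position 19:
  undo op 6 (in-shuffle, from top half): 19 ← 9
  undo op 5 (cut 12): 9 ← 21
  undo op 4 (cut 20): 21 ← 3
  undo op 3 (in-shuffle, from top half): 3 ← 1
  undo op 2 (in-shuffle, from top half): 1 ← 0
  undo op 1 (cut 29): 0 ← 29
So the token at position 19 came from original position 29.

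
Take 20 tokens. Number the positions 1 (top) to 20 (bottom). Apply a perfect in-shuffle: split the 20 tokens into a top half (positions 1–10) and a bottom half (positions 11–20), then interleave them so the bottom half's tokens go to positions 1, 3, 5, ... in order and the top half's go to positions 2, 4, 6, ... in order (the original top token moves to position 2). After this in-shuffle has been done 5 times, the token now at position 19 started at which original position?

Work backwards from position 19, undoing one in-shuffle at a time:
19 ← 20 ← 10 ← 5 ← 13 ← 17
So the token now at position 19 started at position 17.

17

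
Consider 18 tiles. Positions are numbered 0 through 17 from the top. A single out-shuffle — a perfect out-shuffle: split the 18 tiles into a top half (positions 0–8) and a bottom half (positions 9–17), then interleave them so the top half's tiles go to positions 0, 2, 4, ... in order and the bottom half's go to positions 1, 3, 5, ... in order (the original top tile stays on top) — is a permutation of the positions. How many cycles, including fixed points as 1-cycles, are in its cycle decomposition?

Trace each unvisited position around until it returns:
(0) (1 2 4 8 16 15 13 9) (3 6 12 7 14 11 5 10) (17)
4 cycles in total.

4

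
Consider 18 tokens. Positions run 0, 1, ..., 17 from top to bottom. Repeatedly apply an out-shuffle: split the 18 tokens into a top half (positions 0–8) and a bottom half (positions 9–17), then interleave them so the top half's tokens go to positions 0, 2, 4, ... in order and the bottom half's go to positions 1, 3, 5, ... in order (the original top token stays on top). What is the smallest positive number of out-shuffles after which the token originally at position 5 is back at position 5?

Follow position 5 under repeated out-shuffles:
5 → 10 → 3 → 6 → 12 → 7 → 14 → 11 → 5
It first returns after 8 out-shuffles.

8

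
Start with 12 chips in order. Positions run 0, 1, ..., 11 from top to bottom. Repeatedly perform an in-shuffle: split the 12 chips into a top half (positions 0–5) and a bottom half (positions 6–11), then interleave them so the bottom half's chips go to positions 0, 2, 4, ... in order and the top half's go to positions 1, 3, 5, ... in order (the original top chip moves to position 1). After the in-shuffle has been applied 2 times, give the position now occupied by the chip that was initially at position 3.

Track the chip's position through each in-shuffle:
3 → 7 → 2

2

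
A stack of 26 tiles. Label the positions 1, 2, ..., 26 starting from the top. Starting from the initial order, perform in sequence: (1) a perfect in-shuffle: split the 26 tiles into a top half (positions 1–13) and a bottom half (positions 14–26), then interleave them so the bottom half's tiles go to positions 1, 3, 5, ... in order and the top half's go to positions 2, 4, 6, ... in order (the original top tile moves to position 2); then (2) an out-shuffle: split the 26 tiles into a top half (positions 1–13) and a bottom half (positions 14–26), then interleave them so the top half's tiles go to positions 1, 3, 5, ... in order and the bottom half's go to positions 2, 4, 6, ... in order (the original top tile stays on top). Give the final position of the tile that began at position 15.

Track the tile from position 15 forward through each operation:
  after op 1 (in-shuffle): 15 → 3
  after op 2 (out-shuffle): 3 → 5

5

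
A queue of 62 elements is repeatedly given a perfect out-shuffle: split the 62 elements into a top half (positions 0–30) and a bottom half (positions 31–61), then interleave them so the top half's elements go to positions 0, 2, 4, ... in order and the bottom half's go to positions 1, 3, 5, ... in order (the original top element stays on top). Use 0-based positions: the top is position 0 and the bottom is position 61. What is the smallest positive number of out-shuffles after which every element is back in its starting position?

60

The out-shuffle permutes the 62 positions with cycle lengths [1, 1, 60].
Every element is home exactly when every cycle has completed a whole number of laps, i.e. after lcm(1, 60) = 60 out-shuffles.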